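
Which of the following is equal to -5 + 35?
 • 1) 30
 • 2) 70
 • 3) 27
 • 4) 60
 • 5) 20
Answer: 1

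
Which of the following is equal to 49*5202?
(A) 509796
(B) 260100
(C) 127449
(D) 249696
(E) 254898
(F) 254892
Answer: E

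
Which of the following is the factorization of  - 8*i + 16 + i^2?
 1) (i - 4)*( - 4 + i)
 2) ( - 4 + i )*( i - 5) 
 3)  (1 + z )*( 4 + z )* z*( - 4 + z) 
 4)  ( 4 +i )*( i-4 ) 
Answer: 1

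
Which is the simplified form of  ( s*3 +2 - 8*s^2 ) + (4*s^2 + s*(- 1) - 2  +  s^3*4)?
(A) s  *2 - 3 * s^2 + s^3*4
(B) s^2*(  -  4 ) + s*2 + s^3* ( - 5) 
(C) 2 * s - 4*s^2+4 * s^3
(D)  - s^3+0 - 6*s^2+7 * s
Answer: C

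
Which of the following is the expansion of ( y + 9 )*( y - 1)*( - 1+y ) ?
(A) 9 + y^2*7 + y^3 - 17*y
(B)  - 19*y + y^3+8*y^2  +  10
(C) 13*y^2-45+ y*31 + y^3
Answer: A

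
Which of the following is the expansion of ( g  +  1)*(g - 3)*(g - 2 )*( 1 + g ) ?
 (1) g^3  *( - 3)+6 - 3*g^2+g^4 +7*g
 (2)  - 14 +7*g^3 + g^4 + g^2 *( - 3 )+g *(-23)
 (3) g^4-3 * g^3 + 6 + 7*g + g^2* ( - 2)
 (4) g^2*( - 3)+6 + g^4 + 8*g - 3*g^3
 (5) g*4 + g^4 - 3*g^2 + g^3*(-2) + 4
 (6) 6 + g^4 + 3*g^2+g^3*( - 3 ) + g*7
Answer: 1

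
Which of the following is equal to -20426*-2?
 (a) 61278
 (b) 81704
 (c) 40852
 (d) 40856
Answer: c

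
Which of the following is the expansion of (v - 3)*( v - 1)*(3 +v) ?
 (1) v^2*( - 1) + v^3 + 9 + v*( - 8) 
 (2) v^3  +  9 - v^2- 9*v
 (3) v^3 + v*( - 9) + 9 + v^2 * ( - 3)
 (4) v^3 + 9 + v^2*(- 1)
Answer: 2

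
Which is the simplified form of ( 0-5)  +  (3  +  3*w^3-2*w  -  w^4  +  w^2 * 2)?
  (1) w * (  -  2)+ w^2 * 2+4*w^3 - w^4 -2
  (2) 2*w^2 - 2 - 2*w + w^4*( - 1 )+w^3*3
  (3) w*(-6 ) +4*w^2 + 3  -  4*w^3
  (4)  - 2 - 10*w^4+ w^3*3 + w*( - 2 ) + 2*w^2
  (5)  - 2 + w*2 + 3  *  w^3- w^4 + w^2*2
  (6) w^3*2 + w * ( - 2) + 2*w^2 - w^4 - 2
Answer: 2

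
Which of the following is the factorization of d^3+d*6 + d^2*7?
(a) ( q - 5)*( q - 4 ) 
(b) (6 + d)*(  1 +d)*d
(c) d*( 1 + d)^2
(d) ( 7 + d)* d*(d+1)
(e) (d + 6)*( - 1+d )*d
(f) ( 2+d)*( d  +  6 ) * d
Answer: b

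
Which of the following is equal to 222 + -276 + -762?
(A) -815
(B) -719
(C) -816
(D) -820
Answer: C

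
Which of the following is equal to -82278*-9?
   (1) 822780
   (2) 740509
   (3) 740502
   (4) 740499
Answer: 3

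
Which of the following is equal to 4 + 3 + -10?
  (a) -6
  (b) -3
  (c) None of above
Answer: b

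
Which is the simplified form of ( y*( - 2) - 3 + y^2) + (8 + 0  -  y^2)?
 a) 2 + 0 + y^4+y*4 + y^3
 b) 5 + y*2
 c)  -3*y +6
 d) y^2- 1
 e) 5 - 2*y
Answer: e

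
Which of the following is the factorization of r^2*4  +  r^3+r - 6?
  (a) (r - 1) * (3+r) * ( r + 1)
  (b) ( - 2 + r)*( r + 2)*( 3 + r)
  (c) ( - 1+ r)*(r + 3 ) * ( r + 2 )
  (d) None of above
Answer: c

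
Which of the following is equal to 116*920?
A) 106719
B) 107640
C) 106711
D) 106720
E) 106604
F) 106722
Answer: D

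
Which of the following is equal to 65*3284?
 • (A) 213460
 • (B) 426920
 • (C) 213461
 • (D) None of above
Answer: A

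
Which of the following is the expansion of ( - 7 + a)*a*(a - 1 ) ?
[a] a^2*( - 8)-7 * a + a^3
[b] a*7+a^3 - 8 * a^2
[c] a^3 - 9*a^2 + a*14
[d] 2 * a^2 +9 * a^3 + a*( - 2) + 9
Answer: b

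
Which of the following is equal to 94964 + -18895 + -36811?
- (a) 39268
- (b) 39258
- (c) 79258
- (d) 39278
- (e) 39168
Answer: b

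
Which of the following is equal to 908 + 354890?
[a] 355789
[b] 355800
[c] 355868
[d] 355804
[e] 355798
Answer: e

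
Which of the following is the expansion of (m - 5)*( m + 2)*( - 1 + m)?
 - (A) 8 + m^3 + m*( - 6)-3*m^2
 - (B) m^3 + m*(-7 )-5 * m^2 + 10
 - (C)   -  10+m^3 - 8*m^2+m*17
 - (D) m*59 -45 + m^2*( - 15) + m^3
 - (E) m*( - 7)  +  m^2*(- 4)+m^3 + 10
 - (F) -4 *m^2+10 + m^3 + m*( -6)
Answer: E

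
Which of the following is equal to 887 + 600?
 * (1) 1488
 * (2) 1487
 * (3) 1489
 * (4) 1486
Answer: 2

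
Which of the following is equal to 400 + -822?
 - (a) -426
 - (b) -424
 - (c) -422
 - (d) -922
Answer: c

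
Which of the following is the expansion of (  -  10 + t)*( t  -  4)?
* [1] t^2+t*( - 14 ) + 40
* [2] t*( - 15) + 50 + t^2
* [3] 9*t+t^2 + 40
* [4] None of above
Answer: 1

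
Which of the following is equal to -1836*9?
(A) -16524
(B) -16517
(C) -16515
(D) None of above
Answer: A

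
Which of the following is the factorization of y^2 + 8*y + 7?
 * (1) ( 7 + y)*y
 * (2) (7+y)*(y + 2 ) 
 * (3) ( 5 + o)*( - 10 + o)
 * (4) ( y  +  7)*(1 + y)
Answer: 4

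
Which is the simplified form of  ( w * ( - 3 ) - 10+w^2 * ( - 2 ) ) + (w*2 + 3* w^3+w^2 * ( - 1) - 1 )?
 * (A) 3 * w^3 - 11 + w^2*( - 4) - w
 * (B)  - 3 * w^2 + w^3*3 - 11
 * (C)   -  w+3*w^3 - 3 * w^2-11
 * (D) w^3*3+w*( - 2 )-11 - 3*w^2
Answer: C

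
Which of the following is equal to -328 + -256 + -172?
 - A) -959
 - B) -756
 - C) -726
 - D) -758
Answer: B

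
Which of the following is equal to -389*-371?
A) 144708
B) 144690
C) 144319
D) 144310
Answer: C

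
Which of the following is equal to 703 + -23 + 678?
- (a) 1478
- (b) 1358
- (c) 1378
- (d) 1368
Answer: b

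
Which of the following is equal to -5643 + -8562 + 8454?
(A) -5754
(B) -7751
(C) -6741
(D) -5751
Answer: D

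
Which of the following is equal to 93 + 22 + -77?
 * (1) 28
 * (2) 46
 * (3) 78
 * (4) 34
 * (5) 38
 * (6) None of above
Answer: 5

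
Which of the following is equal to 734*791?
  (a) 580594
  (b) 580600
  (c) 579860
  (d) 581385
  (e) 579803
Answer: a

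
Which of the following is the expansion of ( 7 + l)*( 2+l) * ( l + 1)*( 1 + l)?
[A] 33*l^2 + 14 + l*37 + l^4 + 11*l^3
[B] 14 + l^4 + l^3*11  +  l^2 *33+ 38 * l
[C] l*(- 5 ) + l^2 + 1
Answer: A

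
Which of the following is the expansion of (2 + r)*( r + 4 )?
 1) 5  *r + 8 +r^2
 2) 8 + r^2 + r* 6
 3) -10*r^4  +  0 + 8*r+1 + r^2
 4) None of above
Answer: 2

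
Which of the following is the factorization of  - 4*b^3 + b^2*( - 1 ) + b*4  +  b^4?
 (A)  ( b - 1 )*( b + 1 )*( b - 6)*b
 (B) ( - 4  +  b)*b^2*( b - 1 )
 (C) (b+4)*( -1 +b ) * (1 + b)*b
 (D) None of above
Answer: D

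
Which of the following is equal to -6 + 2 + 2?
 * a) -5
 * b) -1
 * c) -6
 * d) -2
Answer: d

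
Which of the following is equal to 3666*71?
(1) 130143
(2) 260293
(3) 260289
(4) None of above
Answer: 4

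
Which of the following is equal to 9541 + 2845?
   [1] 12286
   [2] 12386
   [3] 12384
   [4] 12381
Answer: 2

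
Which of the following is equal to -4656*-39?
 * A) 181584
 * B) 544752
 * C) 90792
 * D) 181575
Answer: A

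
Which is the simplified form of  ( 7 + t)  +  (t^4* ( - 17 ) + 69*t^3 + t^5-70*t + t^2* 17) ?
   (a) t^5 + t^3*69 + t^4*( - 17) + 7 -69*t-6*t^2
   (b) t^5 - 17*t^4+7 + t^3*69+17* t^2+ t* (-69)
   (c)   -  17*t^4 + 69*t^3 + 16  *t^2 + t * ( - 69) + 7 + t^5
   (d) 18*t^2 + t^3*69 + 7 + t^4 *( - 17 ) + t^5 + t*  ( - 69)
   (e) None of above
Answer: b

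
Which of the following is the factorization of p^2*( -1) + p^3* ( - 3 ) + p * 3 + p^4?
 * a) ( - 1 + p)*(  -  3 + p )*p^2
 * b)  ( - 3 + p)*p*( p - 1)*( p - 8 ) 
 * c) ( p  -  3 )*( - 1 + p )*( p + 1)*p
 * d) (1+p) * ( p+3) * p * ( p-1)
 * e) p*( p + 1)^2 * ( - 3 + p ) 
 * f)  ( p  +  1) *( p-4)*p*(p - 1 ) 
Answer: c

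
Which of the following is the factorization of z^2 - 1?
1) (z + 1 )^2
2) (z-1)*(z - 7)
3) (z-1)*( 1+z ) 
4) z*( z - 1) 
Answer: 3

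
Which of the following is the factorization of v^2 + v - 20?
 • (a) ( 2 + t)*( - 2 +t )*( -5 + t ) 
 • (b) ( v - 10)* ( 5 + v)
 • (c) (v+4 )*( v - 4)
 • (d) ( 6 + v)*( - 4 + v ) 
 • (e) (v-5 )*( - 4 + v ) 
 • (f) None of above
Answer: f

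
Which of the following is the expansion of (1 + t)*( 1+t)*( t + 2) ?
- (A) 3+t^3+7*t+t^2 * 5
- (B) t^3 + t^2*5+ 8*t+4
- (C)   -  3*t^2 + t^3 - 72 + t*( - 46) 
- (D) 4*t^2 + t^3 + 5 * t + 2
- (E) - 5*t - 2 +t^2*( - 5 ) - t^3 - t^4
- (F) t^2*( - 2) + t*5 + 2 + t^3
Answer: D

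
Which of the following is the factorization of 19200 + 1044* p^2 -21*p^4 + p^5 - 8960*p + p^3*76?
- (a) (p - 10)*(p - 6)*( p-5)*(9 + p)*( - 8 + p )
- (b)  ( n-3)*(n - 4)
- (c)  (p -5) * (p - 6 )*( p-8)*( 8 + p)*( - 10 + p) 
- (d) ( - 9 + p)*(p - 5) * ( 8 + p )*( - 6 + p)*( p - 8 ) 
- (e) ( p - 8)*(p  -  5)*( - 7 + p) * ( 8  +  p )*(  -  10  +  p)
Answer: c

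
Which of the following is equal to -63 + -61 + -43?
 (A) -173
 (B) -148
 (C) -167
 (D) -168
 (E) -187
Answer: C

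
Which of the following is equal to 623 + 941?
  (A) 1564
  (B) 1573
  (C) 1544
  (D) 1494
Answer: A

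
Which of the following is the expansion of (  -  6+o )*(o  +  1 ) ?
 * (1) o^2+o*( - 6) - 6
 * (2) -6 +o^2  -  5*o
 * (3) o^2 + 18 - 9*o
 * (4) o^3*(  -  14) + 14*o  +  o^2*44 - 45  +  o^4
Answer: 2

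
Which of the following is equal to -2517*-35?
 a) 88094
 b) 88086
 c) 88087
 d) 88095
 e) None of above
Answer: d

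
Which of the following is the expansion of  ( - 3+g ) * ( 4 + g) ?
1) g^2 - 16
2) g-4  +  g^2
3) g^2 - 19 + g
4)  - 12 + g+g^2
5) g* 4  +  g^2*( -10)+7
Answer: 4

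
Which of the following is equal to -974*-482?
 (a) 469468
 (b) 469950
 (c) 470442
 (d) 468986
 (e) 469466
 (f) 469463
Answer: a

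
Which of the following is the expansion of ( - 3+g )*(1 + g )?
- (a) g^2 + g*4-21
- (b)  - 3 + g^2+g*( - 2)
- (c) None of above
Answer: b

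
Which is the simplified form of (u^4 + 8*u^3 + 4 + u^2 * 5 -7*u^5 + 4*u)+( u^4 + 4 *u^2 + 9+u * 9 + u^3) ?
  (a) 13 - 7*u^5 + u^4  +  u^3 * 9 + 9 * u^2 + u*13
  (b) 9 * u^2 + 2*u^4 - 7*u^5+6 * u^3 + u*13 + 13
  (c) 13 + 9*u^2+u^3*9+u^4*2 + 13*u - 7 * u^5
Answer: c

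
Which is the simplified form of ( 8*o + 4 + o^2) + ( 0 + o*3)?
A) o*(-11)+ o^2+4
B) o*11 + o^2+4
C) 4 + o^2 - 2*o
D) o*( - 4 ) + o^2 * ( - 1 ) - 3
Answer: B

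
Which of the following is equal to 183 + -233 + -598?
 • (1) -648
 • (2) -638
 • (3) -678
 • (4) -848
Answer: 1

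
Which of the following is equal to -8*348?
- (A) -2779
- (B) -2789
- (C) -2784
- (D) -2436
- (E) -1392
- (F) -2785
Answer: C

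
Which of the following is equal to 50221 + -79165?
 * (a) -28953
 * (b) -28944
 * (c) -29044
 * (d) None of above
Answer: b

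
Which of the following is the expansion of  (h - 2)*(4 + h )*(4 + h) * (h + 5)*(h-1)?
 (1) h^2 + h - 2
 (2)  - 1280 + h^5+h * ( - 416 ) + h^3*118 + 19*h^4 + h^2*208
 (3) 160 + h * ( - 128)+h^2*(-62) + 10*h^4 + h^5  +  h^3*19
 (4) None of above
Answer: 3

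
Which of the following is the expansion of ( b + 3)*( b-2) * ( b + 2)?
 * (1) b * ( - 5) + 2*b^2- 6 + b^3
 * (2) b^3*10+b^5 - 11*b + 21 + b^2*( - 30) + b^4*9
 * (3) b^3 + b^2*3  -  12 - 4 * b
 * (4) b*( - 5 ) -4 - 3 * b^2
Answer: 3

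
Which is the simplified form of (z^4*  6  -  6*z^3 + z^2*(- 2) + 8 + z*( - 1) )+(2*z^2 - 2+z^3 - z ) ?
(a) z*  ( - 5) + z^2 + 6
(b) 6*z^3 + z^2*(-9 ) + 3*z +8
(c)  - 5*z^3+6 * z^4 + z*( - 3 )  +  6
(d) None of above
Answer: d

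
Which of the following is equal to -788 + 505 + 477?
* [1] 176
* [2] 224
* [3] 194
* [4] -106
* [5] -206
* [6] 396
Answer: 3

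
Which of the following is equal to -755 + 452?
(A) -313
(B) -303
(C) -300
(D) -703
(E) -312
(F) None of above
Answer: B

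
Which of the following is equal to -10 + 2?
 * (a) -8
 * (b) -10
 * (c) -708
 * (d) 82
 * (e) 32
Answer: a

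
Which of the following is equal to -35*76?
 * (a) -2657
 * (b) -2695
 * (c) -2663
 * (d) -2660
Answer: d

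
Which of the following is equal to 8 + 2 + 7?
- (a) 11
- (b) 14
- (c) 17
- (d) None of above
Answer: c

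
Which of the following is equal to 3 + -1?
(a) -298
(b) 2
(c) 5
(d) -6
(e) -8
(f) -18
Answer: b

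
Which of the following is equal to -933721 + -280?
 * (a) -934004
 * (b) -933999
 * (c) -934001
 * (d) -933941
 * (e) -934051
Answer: c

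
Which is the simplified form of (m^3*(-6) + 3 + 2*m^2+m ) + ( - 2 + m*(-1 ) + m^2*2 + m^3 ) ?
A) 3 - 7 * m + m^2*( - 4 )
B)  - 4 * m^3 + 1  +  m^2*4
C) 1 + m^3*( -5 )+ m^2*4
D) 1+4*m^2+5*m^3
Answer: C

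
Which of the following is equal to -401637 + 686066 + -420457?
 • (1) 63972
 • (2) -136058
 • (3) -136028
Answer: 3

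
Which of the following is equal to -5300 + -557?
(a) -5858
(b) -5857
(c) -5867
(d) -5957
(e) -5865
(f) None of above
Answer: b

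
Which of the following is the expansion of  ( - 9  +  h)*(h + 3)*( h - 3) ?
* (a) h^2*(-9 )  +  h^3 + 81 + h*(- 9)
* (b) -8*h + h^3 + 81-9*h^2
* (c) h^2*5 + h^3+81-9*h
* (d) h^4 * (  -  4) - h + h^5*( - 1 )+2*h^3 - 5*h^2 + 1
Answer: a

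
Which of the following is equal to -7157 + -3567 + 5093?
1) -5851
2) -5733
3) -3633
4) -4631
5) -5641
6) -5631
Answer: 6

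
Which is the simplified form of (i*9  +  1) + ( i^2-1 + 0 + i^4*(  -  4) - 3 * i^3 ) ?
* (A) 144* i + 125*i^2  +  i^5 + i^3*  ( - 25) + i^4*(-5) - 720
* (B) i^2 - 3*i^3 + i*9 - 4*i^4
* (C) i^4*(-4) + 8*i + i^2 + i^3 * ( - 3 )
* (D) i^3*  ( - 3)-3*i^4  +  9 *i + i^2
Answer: B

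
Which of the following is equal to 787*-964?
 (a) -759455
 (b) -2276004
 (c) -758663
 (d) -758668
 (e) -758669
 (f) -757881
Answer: d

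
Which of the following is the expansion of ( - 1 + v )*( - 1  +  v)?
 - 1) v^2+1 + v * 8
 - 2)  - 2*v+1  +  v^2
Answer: 2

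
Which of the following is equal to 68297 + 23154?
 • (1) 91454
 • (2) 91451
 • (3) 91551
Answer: 2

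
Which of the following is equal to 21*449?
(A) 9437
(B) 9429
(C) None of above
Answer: B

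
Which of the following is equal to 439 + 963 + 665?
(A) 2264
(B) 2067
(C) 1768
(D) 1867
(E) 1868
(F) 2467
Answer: B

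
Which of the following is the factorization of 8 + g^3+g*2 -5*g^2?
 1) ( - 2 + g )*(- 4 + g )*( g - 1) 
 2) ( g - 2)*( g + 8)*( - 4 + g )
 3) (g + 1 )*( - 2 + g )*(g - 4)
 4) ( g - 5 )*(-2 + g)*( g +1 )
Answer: 3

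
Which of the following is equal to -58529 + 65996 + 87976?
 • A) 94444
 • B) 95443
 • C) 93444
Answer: B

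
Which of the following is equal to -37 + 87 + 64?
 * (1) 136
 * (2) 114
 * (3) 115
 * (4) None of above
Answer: 2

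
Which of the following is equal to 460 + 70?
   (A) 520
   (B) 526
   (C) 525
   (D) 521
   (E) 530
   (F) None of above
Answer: E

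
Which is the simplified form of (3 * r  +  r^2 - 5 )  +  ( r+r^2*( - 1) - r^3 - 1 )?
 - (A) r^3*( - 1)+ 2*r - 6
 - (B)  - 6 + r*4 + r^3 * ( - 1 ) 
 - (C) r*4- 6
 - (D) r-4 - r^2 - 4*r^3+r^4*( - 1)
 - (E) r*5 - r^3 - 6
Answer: B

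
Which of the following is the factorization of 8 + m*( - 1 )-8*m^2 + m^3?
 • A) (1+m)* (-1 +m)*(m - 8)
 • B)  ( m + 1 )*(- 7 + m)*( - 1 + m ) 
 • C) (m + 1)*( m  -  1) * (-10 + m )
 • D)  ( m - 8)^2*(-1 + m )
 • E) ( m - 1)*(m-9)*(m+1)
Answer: A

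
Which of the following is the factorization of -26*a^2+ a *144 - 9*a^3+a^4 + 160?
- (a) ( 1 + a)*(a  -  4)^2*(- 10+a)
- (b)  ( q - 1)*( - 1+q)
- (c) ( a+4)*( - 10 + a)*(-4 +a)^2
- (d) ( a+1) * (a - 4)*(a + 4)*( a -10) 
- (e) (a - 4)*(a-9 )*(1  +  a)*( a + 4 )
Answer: d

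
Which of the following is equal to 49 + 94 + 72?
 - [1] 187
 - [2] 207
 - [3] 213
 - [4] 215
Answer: 4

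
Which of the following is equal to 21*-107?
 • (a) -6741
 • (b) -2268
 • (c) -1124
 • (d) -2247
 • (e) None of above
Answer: d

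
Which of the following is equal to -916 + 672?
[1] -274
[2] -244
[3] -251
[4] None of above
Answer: 2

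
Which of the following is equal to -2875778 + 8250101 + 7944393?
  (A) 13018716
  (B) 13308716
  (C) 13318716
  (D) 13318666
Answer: C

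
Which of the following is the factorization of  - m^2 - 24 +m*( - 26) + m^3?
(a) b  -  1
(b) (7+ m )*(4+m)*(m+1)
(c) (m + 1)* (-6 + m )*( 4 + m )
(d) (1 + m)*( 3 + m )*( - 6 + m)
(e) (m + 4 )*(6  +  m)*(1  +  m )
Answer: c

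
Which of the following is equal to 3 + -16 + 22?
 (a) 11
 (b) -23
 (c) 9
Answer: c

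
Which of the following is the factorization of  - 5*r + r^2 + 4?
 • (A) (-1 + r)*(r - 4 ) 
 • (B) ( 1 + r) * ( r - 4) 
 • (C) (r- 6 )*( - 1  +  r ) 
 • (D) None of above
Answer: A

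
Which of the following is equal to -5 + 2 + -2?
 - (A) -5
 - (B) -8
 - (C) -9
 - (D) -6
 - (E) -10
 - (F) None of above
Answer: A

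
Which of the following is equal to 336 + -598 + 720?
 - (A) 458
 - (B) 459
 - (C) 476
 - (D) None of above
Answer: A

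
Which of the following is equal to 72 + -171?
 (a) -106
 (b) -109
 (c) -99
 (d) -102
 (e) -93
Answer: c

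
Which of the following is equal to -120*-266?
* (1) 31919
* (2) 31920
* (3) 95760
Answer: 2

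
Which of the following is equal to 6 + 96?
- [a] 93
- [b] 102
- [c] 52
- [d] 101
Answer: b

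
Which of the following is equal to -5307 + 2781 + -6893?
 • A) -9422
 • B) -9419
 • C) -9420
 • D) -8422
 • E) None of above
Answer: B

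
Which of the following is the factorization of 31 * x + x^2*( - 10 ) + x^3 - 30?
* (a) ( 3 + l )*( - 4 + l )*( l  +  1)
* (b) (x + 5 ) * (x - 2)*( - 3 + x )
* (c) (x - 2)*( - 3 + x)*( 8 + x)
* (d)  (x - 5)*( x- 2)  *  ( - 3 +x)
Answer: d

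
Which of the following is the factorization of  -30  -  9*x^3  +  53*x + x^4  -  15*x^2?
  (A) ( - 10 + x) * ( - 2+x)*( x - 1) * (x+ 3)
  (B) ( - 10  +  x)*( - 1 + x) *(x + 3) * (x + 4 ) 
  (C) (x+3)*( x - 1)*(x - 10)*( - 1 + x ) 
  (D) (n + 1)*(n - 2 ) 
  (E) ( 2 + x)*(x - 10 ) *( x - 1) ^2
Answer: C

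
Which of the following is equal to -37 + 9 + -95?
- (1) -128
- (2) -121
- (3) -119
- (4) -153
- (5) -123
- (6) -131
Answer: 5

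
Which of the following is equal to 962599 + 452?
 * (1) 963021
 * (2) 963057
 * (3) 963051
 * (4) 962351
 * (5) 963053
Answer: 3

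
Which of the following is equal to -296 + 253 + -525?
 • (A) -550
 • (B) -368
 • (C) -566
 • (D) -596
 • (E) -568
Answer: E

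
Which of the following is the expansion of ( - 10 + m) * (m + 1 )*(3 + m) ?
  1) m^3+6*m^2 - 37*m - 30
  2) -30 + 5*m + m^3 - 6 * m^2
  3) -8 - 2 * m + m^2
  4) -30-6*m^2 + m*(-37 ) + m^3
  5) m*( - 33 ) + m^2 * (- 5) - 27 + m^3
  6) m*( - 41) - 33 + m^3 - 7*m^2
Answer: 4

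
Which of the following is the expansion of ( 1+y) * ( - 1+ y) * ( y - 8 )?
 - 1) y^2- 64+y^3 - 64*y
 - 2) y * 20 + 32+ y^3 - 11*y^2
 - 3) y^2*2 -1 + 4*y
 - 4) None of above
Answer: 4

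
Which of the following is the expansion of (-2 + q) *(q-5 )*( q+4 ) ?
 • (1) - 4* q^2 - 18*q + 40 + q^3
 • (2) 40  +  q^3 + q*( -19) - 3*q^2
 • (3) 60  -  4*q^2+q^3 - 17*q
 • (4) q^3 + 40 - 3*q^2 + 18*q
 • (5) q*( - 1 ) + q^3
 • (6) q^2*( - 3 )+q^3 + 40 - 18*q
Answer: 6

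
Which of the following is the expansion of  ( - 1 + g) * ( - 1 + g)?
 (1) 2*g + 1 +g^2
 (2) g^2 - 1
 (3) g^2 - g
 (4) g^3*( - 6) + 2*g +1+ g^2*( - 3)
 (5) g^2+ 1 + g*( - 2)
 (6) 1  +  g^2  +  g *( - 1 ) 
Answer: 5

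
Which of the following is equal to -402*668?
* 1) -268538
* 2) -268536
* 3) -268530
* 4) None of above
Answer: 2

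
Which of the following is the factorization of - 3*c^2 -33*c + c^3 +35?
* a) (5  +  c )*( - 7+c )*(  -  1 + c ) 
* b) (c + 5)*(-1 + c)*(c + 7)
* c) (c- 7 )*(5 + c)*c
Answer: a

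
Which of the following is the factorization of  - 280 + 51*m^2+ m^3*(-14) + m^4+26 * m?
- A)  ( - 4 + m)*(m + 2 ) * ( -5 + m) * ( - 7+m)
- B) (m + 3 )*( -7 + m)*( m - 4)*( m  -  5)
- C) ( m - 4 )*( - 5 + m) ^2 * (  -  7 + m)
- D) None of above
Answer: A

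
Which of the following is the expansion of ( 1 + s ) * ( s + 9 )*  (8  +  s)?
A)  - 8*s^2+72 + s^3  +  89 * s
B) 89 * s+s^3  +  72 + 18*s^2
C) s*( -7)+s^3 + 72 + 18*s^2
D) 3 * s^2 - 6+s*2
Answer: B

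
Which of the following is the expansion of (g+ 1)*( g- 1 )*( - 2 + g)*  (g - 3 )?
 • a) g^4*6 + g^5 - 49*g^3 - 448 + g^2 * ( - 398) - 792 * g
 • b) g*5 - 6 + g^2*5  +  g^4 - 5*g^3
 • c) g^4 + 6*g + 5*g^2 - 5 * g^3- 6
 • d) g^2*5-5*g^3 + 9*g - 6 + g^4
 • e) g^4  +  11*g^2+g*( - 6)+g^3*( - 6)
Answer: b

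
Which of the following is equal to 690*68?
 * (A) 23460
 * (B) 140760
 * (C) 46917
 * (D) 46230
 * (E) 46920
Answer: E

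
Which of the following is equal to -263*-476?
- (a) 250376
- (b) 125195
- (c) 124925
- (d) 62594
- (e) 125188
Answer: e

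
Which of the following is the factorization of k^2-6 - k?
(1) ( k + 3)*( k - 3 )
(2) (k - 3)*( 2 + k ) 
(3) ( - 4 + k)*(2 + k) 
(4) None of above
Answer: 2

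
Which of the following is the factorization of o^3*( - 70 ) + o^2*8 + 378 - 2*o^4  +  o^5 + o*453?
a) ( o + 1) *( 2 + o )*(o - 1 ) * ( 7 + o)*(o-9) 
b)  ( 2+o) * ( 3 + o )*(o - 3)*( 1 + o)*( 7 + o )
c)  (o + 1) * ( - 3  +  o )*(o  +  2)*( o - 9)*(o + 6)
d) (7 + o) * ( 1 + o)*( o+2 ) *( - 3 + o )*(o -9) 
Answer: d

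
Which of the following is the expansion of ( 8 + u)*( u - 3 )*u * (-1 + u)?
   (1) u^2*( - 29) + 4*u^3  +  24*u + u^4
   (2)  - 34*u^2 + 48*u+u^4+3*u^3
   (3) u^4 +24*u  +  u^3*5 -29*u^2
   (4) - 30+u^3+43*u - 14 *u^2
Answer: 1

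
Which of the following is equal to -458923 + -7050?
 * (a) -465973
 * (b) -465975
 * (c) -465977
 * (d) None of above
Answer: a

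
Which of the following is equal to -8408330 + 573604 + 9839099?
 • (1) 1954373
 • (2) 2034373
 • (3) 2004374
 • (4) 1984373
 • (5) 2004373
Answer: 5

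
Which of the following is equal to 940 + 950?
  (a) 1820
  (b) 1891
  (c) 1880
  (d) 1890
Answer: d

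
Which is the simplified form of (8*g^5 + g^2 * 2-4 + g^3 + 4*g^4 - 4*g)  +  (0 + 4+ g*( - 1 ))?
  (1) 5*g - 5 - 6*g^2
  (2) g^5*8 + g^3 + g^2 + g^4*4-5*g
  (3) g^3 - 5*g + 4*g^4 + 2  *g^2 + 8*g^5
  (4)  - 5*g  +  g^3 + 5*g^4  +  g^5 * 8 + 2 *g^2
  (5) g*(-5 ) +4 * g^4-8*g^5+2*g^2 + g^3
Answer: 3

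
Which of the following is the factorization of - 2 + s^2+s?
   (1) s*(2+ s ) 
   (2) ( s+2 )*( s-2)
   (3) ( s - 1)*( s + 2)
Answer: 3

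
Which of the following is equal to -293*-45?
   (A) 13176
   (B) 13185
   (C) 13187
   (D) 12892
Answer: B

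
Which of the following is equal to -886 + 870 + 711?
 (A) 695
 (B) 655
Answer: A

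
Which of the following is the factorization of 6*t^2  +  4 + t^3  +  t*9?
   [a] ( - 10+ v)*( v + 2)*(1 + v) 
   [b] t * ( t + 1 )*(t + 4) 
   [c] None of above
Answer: c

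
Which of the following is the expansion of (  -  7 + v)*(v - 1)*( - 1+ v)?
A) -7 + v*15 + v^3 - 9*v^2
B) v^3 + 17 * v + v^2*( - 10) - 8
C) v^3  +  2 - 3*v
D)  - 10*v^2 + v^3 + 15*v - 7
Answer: A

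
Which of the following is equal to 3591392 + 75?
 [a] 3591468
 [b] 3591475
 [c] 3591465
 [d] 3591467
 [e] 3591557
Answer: d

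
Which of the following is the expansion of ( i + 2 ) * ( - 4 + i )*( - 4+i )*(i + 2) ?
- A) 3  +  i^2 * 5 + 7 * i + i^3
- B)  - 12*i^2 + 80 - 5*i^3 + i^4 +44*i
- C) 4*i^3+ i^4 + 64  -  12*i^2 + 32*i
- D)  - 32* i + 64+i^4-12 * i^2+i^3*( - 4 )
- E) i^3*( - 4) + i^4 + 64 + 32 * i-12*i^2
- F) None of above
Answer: E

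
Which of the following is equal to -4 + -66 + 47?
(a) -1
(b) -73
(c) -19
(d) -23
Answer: d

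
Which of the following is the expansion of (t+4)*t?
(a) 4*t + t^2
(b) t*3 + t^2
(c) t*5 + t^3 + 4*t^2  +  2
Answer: a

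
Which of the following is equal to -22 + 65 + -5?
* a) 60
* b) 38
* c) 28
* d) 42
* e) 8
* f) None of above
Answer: b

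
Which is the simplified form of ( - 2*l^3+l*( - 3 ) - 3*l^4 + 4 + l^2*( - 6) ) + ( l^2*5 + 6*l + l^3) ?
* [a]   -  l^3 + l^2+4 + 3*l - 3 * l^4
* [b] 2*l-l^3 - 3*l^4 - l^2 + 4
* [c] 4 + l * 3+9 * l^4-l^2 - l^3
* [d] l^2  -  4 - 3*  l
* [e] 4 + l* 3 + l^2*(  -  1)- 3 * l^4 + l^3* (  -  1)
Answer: e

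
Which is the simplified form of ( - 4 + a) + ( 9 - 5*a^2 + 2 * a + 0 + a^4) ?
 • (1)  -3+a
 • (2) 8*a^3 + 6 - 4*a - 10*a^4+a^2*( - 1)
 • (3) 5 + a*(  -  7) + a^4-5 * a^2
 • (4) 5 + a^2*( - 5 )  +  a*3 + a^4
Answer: 4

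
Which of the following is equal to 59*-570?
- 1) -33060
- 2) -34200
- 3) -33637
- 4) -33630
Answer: 4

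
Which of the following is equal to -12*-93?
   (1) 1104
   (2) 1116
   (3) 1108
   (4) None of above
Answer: 2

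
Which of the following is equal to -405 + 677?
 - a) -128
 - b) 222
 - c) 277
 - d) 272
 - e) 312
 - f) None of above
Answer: d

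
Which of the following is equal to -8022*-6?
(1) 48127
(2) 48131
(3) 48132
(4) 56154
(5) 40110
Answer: 3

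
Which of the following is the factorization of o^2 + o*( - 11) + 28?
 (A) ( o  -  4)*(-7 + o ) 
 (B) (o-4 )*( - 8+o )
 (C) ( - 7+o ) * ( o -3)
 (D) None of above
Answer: A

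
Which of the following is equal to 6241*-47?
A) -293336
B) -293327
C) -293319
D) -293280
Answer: B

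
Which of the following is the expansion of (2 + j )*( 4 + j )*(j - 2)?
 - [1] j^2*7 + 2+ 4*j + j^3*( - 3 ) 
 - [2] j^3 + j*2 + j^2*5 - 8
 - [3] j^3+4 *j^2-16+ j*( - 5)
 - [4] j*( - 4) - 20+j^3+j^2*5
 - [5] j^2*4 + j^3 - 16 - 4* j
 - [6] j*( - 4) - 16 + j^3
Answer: 5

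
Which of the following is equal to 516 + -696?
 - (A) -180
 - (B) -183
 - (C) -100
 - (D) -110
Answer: A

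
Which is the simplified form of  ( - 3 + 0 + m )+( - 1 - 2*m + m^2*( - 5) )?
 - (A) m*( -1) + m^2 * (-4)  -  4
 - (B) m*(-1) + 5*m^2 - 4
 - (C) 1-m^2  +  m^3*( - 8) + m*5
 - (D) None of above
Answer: D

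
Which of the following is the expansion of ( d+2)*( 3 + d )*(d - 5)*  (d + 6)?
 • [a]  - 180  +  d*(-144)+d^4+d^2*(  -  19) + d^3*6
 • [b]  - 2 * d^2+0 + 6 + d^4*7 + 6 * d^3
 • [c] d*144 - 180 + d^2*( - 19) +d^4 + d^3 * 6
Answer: a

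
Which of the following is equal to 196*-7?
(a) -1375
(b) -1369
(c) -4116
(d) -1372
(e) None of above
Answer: d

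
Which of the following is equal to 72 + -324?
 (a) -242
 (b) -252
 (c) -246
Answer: b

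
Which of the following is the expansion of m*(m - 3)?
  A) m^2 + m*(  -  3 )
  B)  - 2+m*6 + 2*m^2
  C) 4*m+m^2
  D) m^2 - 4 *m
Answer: A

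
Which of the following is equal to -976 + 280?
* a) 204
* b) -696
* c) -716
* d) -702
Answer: b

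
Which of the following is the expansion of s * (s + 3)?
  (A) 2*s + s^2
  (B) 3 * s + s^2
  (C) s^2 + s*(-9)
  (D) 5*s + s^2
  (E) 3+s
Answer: B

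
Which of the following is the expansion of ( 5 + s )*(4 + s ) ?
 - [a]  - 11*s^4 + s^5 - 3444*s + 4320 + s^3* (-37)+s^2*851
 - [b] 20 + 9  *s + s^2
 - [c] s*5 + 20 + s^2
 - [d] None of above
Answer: b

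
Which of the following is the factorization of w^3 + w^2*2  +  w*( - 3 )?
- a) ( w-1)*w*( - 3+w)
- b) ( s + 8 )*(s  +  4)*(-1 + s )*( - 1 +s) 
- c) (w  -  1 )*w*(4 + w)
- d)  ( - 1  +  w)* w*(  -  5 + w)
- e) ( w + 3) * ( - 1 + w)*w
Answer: e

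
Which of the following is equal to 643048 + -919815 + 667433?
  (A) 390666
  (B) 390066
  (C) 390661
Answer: A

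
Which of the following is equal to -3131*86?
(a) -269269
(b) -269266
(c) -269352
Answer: b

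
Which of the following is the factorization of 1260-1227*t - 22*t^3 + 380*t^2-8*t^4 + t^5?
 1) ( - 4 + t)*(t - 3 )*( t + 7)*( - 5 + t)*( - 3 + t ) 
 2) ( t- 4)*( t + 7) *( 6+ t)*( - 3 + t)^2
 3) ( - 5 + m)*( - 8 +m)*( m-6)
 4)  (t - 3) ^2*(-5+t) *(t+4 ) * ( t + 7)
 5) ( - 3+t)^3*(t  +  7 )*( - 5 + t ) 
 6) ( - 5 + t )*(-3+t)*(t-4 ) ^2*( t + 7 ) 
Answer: 1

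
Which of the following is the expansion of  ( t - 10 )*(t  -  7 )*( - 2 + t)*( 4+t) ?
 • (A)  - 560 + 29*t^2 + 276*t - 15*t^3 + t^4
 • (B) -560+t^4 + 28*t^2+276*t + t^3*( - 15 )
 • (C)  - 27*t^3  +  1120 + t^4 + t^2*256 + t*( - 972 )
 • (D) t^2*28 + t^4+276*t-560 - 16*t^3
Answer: B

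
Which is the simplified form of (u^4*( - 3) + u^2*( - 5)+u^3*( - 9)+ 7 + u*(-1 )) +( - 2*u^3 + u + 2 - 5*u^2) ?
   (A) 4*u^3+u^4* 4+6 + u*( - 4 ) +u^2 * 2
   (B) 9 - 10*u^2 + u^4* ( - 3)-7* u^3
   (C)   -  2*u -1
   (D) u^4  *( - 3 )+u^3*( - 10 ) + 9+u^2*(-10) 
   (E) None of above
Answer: E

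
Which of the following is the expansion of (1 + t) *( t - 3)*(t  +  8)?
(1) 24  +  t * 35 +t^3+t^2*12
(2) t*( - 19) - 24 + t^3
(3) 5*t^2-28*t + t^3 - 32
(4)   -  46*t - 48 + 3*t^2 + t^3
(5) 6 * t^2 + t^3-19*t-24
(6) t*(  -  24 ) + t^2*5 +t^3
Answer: 5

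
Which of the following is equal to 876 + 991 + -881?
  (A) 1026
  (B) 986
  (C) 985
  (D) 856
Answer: B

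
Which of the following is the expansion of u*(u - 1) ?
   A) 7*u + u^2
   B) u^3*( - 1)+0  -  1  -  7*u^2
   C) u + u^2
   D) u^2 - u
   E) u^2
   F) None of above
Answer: D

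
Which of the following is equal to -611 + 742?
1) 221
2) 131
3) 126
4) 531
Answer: 2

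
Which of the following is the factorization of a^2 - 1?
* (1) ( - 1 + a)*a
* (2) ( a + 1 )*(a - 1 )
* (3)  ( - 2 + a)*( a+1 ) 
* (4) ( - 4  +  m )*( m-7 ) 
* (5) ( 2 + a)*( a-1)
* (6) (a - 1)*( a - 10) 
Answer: 2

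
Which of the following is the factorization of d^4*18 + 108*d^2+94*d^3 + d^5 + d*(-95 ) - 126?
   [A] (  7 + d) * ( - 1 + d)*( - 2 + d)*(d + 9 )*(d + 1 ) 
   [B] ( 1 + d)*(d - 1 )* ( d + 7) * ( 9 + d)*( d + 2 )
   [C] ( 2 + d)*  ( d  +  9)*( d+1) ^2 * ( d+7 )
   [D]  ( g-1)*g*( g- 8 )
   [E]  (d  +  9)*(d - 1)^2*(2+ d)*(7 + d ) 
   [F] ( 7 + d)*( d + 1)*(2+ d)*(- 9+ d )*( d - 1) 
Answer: B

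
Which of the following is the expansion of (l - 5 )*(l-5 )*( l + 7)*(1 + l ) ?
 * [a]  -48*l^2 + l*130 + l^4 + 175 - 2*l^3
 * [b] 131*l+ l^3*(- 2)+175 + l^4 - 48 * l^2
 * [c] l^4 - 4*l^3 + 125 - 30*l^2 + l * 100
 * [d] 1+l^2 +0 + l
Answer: a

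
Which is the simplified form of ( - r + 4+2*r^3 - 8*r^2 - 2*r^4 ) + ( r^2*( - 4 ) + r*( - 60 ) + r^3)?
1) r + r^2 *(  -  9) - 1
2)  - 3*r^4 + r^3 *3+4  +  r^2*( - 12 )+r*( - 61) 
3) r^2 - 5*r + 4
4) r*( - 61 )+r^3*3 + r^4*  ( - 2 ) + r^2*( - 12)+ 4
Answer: 4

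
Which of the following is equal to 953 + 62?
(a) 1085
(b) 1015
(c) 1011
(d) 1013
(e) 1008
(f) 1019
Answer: b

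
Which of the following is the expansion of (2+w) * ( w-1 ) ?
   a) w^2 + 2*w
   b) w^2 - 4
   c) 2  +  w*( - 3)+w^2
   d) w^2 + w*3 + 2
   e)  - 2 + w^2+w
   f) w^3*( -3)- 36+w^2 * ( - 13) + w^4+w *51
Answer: e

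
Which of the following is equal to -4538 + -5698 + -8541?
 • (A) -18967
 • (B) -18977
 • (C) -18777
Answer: C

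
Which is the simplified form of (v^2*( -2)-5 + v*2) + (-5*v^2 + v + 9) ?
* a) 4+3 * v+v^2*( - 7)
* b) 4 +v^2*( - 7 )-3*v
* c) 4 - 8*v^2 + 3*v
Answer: a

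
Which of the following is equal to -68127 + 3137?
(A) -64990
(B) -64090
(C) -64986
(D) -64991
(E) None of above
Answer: A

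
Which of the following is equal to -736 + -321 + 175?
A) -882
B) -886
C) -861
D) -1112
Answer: A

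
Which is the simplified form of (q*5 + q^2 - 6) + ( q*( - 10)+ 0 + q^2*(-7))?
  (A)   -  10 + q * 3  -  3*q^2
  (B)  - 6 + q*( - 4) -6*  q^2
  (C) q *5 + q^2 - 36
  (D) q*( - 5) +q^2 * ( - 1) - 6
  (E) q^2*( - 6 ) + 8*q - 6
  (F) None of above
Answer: F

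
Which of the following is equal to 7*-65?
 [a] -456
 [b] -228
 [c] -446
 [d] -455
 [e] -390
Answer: d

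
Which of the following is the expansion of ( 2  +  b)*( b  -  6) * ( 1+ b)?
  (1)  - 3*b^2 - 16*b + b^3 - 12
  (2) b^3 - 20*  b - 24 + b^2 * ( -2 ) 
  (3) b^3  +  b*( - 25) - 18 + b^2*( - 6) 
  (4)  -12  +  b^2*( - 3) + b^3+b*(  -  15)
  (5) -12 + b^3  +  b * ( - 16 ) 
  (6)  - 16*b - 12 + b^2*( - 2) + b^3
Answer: 1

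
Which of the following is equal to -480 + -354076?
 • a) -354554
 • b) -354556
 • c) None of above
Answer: b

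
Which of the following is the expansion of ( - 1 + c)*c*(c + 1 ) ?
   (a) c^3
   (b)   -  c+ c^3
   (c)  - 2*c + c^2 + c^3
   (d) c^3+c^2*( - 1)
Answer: b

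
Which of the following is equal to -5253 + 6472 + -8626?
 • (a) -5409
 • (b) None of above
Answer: b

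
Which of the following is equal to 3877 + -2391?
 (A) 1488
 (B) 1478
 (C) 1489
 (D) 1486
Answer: D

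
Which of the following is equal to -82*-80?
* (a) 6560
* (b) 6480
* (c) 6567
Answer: a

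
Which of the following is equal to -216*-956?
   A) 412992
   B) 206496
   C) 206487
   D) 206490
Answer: B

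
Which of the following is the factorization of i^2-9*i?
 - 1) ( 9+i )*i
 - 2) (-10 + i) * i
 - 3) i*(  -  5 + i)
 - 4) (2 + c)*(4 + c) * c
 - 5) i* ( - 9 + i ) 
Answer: 5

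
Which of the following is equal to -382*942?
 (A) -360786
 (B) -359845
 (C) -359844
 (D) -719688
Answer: C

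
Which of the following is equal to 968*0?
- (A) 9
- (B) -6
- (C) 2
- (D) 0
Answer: D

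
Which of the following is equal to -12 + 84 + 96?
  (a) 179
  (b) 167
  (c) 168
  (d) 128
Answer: c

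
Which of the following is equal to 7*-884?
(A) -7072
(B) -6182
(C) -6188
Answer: C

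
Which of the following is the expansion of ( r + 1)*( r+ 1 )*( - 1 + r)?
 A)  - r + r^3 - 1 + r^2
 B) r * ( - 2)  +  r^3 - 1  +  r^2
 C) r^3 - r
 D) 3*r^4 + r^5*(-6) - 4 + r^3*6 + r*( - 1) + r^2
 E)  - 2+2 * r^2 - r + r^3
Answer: A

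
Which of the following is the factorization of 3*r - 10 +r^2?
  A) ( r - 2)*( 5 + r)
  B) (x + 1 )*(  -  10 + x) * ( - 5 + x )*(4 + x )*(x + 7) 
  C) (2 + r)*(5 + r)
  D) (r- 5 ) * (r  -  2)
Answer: A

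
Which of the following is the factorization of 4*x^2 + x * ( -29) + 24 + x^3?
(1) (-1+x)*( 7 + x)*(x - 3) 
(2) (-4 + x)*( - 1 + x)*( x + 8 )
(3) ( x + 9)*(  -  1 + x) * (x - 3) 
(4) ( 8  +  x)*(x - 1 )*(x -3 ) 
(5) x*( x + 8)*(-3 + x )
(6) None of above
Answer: 4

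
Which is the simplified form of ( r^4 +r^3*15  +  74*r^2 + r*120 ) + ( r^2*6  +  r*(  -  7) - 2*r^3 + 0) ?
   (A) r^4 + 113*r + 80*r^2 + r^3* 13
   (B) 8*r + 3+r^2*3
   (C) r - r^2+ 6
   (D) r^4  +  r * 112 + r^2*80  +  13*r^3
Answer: A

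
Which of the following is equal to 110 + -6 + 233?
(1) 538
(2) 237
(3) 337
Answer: 3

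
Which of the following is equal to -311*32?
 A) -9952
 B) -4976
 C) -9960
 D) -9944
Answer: A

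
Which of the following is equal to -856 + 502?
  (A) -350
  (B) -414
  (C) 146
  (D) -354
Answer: D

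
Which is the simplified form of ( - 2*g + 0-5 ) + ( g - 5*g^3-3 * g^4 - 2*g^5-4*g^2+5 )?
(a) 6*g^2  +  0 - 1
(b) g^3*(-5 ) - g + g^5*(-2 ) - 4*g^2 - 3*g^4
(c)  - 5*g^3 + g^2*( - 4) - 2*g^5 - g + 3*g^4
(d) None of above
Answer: b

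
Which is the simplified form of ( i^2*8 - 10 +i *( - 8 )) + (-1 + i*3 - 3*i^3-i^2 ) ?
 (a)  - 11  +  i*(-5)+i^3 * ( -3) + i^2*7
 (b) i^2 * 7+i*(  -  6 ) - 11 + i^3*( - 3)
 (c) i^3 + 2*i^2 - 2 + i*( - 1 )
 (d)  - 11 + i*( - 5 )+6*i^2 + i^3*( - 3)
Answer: a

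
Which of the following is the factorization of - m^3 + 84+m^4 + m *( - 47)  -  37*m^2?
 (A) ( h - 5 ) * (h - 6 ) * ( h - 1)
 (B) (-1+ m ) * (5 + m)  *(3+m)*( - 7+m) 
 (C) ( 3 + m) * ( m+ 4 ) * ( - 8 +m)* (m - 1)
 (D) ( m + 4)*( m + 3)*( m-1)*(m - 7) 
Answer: D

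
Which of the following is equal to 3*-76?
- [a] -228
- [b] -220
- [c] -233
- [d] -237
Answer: a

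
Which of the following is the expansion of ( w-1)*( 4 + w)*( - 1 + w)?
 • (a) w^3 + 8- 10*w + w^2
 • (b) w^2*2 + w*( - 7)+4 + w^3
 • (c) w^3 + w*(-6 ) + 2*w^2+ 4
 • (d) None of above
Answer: b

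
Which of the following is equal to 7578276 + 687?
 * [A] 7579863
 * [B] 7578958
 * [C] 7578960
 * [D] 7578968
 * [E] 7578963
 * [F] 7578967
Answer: E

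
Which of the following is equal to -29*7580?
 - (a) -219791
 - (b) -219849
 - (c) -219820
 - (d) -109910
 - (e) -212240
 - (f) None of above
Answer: c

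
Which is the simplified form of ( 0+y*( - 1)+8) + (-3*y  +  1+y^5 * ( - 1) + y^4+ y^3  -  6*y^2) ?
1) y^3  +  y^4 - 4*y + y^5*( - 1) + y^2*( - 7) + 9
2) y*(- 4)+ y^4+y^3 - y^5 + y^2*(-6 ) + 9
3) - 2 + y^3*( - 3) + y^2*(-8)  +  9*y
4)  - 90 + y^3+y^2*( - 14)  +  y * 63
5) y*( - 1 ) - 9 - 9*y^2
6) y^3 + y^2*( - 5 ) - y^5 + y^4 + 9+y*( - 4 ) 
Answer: 2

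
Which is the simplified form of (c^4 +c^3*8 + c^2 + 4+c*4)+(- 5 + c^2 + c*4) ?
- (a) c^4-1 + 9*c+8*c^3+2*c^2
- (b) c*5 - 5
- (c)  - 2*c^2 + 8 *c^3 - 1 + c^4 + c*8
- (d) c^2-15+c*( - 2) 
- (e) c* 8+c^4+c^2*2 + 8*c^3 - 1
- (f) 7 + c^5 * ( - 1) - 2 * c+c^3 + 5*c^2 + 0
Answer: e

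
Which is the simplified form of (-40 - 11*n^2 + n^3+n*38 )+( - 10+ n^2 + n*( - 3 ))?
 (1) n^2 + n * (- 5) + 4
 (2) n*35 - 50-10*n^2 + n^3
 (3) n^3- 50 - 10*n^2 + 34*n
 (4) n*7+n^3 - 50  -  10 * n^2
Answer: 2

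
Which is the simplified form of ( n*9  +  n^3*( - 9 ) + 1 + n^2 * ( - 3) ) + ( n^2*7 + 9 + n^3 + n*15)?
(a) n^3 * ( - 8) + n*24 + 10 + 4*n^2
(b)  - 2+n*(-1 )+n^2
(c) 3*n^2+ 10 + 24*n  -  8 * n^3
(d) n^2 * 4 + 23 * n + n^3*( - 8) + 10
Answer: a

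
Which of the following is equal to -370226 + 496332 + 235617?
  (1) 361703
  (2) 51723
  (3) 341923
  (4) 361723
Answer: 4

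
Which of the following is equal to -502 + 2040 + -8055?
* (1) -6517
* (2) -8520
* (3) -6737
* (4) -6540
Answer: 1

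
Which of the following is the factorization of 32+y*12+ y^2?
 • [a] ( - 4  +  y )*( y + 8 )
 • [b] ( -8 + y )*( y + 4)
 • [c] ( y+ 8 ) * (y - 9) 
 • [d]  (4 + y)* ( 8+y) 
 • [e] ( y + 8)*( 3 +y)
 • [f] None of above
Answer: d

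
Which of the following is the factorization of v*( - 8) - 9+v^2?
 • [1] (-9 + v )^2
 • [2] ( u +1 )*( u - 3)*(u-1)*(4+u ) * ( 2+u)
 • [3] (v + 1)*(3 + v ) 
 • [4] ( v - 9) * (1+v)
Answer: 4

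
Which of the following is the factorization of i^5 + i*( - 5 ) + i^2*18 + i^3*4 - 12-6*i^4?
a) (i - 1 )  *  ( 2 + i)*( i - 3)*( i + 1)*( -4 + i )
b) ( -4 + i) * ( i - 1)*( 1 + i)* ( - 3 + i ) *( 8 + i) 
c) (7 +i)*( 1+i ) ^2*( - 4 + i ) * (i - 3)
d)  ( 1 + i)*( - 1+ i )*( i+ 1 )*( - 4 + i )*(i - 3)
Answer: d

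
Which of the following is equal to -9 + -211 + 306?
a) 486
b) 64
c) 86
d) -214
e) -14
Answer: c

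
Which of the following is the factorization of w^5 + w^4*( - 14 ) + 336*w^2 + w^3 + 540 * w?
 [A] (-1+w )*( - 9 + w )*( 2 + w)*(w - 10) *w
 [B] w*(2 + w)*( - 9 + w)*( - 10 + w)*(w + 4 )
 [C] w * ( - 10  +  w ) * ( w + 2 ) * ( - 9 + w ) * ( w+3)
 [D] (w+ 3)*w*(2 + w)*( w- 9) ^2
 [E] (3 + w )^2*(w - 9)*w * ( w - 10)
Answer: C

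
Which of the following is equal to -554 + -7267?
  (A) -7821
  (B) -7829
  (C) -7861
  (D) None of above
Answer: A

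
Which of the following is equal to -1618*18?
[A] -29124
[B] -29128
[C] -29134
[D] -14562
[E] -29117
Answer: A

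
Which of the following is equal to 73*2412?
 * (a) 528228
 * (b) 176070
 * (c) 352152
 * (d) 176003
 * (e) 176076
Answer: e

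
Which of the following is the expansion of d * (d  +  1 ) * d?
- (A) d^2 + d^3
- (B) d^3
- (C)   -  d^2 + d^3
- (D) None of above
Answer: A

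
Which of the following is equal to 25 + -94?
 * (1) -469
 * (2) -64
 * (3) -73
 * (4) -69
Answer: 4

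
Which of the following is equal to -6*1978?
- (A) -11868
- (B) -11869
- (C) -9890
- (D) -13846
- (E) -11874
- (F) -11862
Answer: A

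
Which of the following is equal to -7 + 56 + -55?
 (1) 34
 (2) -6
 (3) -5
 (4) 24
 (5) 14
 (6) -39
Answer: 2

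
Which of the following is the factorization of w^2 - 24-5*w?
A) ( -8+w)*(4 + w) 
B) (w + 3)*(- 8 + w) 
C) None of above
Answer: B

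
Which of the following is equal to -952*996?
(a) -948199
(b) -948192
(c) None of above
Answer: b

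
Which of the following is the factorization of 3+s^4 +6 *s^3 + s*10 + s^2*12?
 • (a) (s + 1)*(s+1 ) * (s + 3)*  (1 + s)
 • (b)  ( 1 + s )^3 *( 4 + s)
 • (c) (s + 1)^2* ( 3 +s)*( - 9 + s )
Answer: a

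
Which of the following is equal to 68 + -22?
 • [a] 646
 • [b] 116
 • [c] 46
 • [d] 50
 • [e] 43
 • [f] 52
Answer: c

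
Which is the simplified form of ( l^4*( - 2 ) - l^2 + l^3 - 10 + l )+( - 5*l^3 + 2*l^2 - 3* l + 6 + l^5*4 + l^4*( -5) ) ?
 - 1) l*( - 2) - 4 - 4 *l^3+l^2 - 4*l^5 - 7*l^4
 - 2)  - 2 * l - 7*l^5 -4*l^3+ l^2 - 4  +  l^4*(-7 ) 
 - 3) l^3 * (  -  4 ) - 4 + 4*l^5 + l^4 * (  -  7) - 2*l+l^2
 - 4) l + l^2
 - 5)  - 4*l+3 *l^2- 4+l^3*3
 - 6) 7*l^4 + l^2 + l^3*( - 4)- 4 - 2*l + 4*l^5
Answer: 3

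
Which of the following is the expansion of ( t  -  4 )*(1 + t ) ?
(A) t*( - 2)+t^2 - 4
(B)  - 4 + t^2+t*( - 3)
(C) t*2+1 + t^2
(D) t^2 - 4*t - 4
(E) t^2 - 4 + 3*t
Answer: B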